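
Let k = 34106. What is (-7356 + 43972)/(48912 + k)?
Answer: 18308/41509 ≈ 0.44106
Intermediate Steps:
(-7356 + 43972)/(48912 + k) = (-7356 + 43972)/(48912 + 34106) = 36616/83018 = 36616*(1/83018) = 18308/41509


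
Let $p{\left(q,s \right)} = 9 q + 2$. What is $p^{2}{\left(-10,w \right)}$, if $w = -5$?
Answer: $7744$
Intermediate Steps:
$p{\left(q,s \right)} = 2 + 9 q$
$p^{2}{\left(-10,w \right)} = \left(2 + 9 \left(-10\right)\right)^{2} = \left(2 - 90\right)^{2} = \left(-88\right)^{2} = 7744$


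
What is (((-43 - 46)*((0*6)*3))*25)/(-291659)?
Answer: 0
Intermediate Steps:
(((-43 - 46)*((0*6)*3))*25)/(-291659) = (-0*3*25)*(-1/291659) = (-89*0*25)*(-1/291659) = (0*25)*(-1/291659) = 0*(-1/291659) = 0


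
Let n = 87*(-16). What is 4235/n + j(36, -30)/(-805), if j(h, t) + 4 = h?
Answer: -3453719/1120560 ≈ -3.0821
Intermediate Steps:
j(h, t) = -4 + h
n = -1392
4235/n + j(36, -30)/(-805) = 4235/(-1392) + (-4 + 36)/(-805) = 4235*(-1/1392) + 32*(-1/805) = -4235/1392 - 32/805 = -3453719/1120560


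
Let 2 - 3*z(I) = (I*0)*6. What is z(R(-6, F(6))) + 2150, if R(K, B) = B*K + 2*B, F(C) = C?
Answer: 6452/3 ≈ 2150.7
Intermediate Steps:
R(K, B) = 2*B + B*K
z(I) = 2/3 (z(I) = 2/3 - I*0*6/3 = 2/3 - 0*6 = 2/3 - 1/3*0 = 2/3 + 0 = 2/3)
z(R(-6, F(6))) + 2150 = 2/3 + 2150 = 6452/3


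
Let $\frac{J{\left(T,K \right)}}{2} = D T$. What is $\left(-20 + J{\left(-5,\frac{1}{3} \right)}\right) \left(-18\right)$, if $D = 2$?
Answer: $720$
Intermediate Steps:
$J{\left(T,K \right)} = 4 T$ ($J{\left(T,K \right)} = 2 \cdot 2 T = 4 T$)
$\left(-20 + J{\left(-5,\frac{1}{3} \right)}\right) \left(-18\right) = \left(-20 + 4 \left(-5\right)\right) \left(-18\right) = \left(-20 - 20\right) \left(-18\right) = \left(-40\right) \left(-18\right) = 720$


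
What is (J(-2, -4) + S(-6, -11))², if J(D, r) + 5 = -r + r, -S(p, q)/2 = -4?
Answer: 9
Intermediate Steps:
S(p, q) = 8 (S(p, q) = -2*(-4) = 8)
J(D, r) = -5 (J(D, r) = -5 + (-r + r) = -5 + 0 = -5)
(J(-2, -4) + S(-6, -11))² = (-5 + 8)² = 3² = 9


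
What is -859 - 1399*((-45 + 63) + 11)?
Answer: -41430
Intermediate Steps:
-859 - 1399*((-45 + 63) + 11) = -859 - 1399*(18 + 11) = -859 - 1399*29 = -859 - 40571 = -41430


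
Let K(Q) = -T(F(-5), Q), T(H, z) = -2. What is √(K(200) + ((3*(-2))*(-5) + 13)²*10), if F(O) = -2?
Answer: 2*√4623 ≈ 135.99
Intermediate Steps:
K(Q) = 2 (K(Q) = -1*(-2) = 2)
√(K(200) + ((3*(-2))*(-5) + 13)²*10) = √(2 + ((3*(-2))*(-5) + 13)²*10) = √(2 + (-6*(-5) + 13)²*10) = √(2 + (30 + 13)²*10) = √(2 + 43²*10) = √(2 + 1849*10) = √(2 + 18490) = √18492 = 2*√4623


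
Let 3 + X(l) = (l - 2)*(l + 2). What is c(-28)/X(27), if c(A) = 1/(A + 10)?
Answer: -1/12996 ≈ -7.6947e-5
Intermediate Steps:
c(A) = 1/(10 + A)
X(l) = -3 + (-2 + l)*(2 + l) (X(l) = -3 + (l - 2)*(l + 2) = -3 + (-2 + l)*(2 + l))
c(-28)/X(27) = 1/((10 - 28)*(-7 + 27²)) = 1/((-18)*(-7 + 729)) = -1/18/722 = -1/18*1/722 = -1/12996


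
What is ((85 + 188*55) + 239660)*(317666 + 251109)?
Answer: 142242095875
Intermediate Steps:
((85 + 188*55) + 239660)*(317666 + 251109) = ((85 + 10340) + 239660)*568775 = (10425 + 239660)*568775 = 250085*568775 = 142242095875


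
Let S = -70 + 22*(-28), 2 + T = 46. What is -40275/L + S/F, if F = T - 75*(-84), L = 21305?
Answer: -27011983/13515892 ≈ -1.9985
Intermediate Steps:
T = 44 (T = -2 + 46 = 44)
F = 6344 (F = 44 - 75*(-84) = 44 + 6300 = 6344)
S = -686 (S = -70 - 616 = -686)
-40275/L + S/F = -40275/21305 - 686/6344 = -40275*1/21305 - 686*1/6344 = -8055/4261 - 343/3172 = -27011983/13515892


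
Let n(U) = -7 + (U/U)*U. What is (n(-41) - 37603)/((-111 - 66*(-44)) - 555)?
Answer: -37651/2238 ≈ -16.823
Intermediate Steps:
n(U) = -7 + U (n(U) = -7 + 1*U = -7 + U)
(n(-41) - 37603)/((-111 - 66*(-44)) - 555) = ((-7 - 41) - 37603)/((-111 - 66*(-44)) - 555) = (-48 - 37603)/((-111 + 2904) - 555) = -37651/(2793 - 555) = -37651/2238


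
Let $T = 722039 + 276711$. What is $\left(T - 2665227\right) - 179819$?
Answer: $-1846296$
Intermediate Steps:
$T = 998750$
$\left(T - 2665227\right) - 179819 = \left(998750 - 2665227\right) - 179819 = -1666477 - 179819 = -1846296$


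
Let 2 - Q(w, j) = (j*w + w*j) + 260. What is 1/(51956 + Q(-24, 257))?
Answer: 1/64034 ≈ 1.5617e-5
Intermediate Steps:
Q(w, j) = -258 - 2*j*w (Q(w, j) = 2 - ((j*w + w*j) + 260) = 2 - ((j*w + j*w) + 260) = 2 - (2*j*w + 260) = 2 - (260 + 2*j*w) = 2 + (-260 - 2*j*w) = -258 - 2*j*w)
1/(51956 + Q(-24, 257)) = 1/(51956 + (-258 - 2*257*(-24))) = 1/(51956 + (-258 + 12336)) = 1/(51956 + 12078) = 1/64034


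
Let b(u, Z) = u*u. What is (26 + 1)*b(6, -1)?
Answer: 972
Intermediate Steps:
b(u, Z) = u**2
(26 + 1)*b(6, -1) = (26 + 1)*6**2 = 27*36 = 972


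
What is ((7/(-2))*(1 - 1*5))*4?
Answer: 56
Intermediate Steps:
((7/(-2))*(1 - 1*5))*4 = ((7*(-½))*(1 - 5))*4 = -7/2*(-4)*4 = 14*4 = 56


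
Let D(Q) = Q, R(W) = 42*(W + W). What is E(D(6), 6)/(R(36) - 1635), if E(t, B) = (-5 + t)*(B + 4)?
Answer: 10/1389 ≈ 0.0071994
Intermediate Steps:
R(W) = 84*W (R(W) = 42*(2*W) = 84*W)
E(t, B) = (-5 + t)*(4 + B)
E(D(6), 6)/(R(36) - 1635) = (-20 - 5*6 + 4*6 + 6*6)/(84*36 - 1635) = (-20 - 30 + 24 + 36)/(3024 - 1635) = 10/1389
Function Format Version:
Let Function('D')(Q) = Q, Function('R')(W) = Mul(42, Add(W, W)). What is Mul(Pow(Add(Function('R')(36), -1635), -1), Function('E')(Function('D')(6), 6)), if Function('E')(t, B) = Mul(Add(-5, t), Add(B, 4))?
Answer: Rational(10, 1389) ≈ 0.0071994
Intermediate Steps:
Function('R')(W) = Mul(84, W) (Function('R')(W) = Mul(42, Mul(2, W)) = Mul(84, W))
Function('E')(t, B) = Mul(Add(-5, t), Add(4, B))
Mul(Pow(Add(Function('R')(36), -1635), -1), Function('E')(Function('D')(6), 6)) = Mul(Pow(Add(Mul(84, 36), -1635), -1), Add(-20, Mul(-5, 6), Mul(4, 6), Mul(6, 6))) = Mul(Pow(Add(3024, -1635), -1), Add(-20, -30, 24, 36)) = Mul(Pow(1389, -1), 10) = Mul(Rational(1, 1389), 10) = Rational(10, 1389)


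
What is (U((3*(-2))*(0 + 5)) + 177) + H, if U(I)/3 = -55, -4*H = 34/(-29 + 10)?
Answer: 473/38 ≈ 12.447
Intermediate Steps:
H = 17/38 (H = -17/(2*(-29 + 10)) = -17/(2*(-19)) = -17*(-1)/(2*19) = -1/4*(-34/19) = 17/38 ≈ 0.44737)
U(I) = -165 (U(I) = 3*(-55) = -165)
(U((3*(-2))*(0 + 5)) + 177) + H = (-165 + 177) + 17/38 = 12 + 17/38 = 473/38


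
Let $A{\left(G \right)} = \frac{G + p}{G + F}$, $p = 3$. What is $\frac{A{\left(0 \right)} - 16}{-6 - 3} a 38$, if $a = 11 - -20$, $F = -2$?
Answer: $\frac{20615}{9} \approx 2290.6$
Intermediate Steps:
$A{\left(G \right)} = \frac{3 + G}{-2 + G}$ ($A{\left(G \right)} = \frac{G + 3}{G - 2} = \frac{3 + G}{-2 + G}$)
$a = 31$ ($a = 11 + 20 = 31$)
$\frac{A{\left(0 \right)} - 16}{-6 - 3} a 38 = \frac{\frac{3 + 0}{-2 + 0} - 16}{-6 - 3} \cdot 31 \cdot 38 = \frac{\frac{1}{-2} \cdot 3 - 16}{-9} \cdot 31 \cdot 38 = \left(\left(- \frac{1}{2}\right) 3 - 16\right) \left(- \frac{1}{9}\right) 31 \cdot 38 = \left(- \frac{3}{2} - 16\right) \left(- \frac{1}{9}\right) 31 \cdot 38 = \left(- \frac{35}{2}\right) \left(- \frac{1}{9}\right) 31 \cdot 38 = \frac{35}{18} \cdot 31 \cdot 38 = \frac{1085}{18} \cdot 38 = \frac{20615}{9}$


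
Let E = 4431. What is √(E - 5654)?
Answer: I*√1223 ≈ 34.971*I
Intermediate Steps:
√(E - 5654) = √(4431 - 5654) = √(-1223) = I*√1223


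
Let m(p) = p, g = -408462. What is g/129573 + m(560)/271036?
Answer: -9219612146/2926578969 ≈ -3.1503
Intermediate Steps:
g/129573 + m(560)/271036 = -408462/129573 + 560/271036 = -408462*1/129573 + 560*(1/271036) = -136154/43191 + 140/67759 = -9219612146/2926578969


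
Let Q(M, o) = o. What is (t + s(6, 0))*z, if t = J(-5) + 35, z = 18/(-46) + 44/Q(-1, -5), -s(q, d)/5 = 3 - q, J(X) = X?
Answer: -9513/23 ≈ -413.61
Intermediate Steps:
s(q, d) = -15 + 5*q (s(q, d) = -5*(3 - q) = -15 + 5*q)
z = -1057/115 (z = 18/(-46) + 44/(-5) = 18*(-1/46) + 44*(-⅕) = -9/23 - 44/5 = -1057/115 ≈ -9.1913)
t = 30 (t = -5 + 35 = 30)
(t + s(6, 0))*z = (30 + (-15 + 5*6))*(-1057/115) = (30 + (-15 + 30))*(-1057/115) = (30 + 15)*(-1057/115) = 45*(-1057/115) = -9513/23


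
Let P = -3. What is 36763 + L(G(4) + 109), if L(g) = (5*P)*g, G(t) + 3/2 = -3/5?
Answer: 70319/2 ≈ 35160.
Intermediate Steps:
G(t) = -21/10 (G(t) = -3/2 - 3/5 = -3/2 - 3*⅕ = -3/2 - ⅗ = -21/10)
L(g) = -15*g (L(g) = (5*(-3))*g = -15*g)
36763 + L(G(4) + 109) = 36763 - 15*(-21/10 + 109) = 36763 - 15*1069/10 = 36763 - 3207/2 = 70319/2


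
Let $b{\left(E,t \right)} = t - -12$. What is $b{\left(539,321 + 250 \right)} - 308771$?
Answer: $-308188$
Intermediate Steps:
$b{\left(E,t \right)} = 12 + t$ ($b{\left(E,t \right)} = t + 12 = 12 + t$)
$b{\left(539,321 + 250 \right)} - 308771 = \left(12 + \left(321 + 250\right)\right) - 308771 = \left(12 + 571\right) - 308771 = 583 - 308771 = -308188$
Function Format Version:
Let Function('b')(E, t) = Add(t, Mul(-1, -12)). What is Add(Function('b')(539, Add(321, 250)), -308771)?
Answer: -308188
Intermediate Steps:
Function('b')(E, t) = Add(12, t) (Function('b')(E, t) = Add(t, 12) = Add(12, t))
Add(Function('b')(539, Add(321, 250)), -308771) = Add(Add(12, Add(321, 250)), -308771) = Add(Add(12, 571), -308771) = Add(583, -308771) = -308188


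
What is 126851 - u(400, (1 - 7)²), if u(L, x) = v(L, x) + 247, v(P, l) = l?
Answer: 126568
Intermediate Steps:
u(L, x) = 247 + x (u(L, x) = x + 247 = 247 + x)
126851 - u(400, (1 - 7)²) = 126851 - (247 + (1 - 7)²) = 126851 - (247 + (-6)²) = 126851 - (247 + 36) = 126851 - 1*283 = 126851 - 283 = 126568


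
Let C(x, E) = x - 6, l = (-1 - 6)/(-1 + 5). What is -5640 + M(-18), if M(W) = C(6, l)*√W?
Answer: -5640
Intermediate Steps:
l = -7/4 ≈ -1.7500
C(x, E) = -6 + x
M(W) = 0 (M(W) = (-6 + 6)*√W = 0*√W = 0)
-5640 + M(-18) = -5640 + 0 = -5640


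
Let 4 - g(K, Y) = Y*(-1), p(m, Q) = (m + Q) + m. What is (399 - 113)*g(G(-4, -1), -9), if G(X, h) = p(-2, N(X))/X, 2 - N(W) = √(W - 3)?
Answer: -1430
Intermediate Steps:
N(W) = 2 - √(-3 + W) (N(W) = 2 - √(W - 3) = 2 - √(-3 + W))
p(m, Q) = Q + 2*m (p(m, Q) = (Q + m) + m = Q + 2*m)
G(X, h) = (-2 - √(-3 + X))/X (G(X, h) = ((2 - √(-3 + X)) + 2*(-2))/X = ((2 - √(-3 + X)) - 4)/X = (-2 - √(-3 + X))/X)
g(K, Y) = 4 + Y (g(K, Y) = 4 - Y*(-1) = 4 - (-1)*Y = 4 + Y)
(399 - 113)*g(G(-4, -1), -9) = (399 - 113)*(4 - 9) = 286*(-5) = -1430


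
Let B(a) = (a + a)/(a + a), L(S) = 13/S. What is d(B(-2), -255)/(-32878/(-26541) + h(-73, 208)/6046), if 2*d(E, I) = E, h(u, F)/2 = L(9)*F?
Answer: 80233443/214728580 ≈ 0.37365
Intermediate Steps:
h(u, F) = 26*F/9 (h(u, F) = 2*((13/9)*F) = 2*((13*(⅑))*F) = 2*(13*F/9) = 26*F/9)
B(a) = 1 (B(a) = (2*a)/((2*a)) = (2*a)*(1/(2*a)) = 1)
d(E, I) = E/2
d(B(-2), -255)/(-32878/(-26541) + h(-73, 208)/6046) = ((½)*1)/(-32878/(-26541) + ((26/9)*208)/6046) = 1/(2*(-32878*(-1/26541) + (5408/9)*(1/6046))) = 1/(2*(32878/26541 + 2704/27207)) = 1/(2*(107364290/80233443)) = (½)*(80233443/107364290) = 80233443/214728580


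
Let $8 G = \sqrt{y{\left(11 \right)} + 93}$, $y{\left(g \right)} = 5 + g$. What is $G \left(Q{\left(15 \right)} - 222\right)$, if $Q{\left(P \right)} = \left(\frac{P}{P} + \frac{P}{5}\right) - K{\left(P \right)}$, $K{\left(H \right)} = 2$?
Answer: $- \frac{55 \sqrt{109}}{2} \approx -287.11$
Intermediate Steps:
$Q{\left(P \right)} = -1 + \frac{P}{5}$ ($Q{\left(P \right)} = \left(\frac{P}{P} + \frac{P}{5}\right) - 2 = \left(1 + P \frac{1}{5}\right) - 2 = \left(1 + \frac{P}{5}\right) - 2 = -1 + \frac{P}{5}$)
$G = \frac{\sqrt{109}}{8}$ ($G = \frac{\sqrt{\left(5 + 11\right) + 93}}{8} = \frac{\sqrt{16 + 93}}{8} = \frac{\sqrt{109}}{8} \approx 1.305$)
$G \left(Q{\left(15 \right)} - 222\right) = \frac{\sqrt{109}}{8} \left(\left(-1 + \frac{1}{5} \cdot 15\right) - 222\right) = \frac{\sqrt{109}}{8} \left(\left(-1 + 3\right) - 222\right) = \frac{\sqrt{109}}{8} \left(2 - 222\right) = \frac{\sqrt{109}}{8} \left(-220\right) = - \frac{55 \sqrt{109}}{2}$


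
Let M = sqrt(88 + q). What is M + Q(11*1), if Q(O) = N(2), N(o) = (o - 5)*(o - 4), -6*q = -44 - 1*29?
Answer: 6 + sqrt(3606)/6 ≈ 16.008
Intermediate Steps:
q = 73/6 (q = -(-44 - 1*29)/6 = -(-44 - 29)/6 = -1/6*(-73) = 73/6 ≈ 12.167)
N(o) = (-5 + o)*(-4 + o)
Q(O) = 6 (Q(O) = 20 + 2**2 - 9*2 = 20 + 4 - 18 = 6)
M = sqrt(3606)/6 (M = sqrt(88 + 73/6) = sqrt(601/6) = sqrt(3606)/6 ≈ 10.008)
M + Q(11*1) = sqrt(3606)/6 + 6 = 6 + sqrt(3606)/6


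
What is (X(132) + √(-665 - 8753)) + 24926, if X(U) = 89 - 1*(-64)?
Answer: 25079 + I*√9418 ≈ 25079.0 + 97.046*I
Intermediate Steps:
X(U) = 153 (X(U) = 89 + 64 = 153)
(X(132) + √(-665 - 8753)) + 24926 = (153 + √(-665 - 8753)) + 24926 = (153 + √(-9418)) + 24926 = (153 + I*√9418) + 24926 = 25079 + I*√9418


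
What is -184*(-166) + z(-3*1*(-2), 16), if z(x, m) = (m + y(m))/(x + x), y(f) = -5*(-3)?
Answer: 366559/12 ≈ 30547.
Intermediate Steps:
y(f) = 15
z(x, m) = (15 + m)/(2*x) (z(x, m) = (m + 15)/(x + x) = (15 + m)/((2*x)) = (15 + m)*(1/(2*x)) = (15 + m)/(2*x))
-184*(-166) + z(-3*1*(-2), 16) = -184*(-166) + (15 + 16)/(2*((-3*1*(-2)))) = 30544 + (½)*31/(-3*(-2)) = 30544 + (½)*31/6 = 30544 + (½)*(⅙)*31 = 30544 + 31/12 = 366559/12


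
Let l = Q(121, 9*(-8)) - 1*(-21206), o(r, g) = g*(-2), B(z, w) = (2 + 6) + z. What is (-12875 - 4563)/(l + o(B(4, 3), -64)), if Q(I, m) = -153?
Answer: -17438/21181 ≈ -0.82329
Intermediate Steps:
B(z, w) = 8 + z
o(r, g) = -2*g
l = 21053 (l = -153 - 1*(-21206) = -153 + 21206 = 21053)
(-12875 - 4563)/(l + o(B(4, 3), -64)) = (-12875 - 4563)/(21053 - 2*(-64)) = -17438/(21053 + 128) = -17438/21181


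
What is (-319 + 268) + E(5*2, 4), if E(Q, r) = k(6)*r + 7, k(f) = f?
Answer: -20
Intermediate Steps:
E(Q, r) = 7 + 6*r (E(Q, r) = 6*r + 7 = 7 + 6*r)
(-319 + 268) + E(5*2, 4) = (-319 + 268) + (7 + 6*4) = -51 + (7 + 24) = -51 + 31 = -20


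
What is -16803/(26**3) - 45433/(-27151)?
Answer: 342312155/477205976 ≈ 0.71733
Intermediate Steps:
-16803/(26**3) - 45433/(-27151) = -16803/17576 - 45433*(-1/27151) = -16803*1/17576 + 45433/27151 = -16803/17576 + 45433/27151 = 342312155/477205976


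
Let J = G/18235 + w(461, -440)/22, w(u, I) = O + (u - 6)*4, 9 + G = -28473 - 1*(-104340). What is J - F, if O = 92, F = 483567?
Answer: -96978019597/200585 ≈ -4.8348e+5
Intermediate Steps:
G = 75858 (G = -9 + (-28473 - 1*(-104340)) = -9 + (-28473 + 104340) = -9 + 75867 = 75858)
w(u, I) = 68 + 4*u (w(u, I) = 92 + (u - 6)*4 = 92 + (-6 + u)*4 = 92 + (-24 + 4*u) = 68 + 4*u)
J = 18267098/200585 (J = 75858/18235 + (68 + 4*461)/22 = 75858*(1/18235) + (68 + 1844)*(1/22) = 75858/18235 + 1912*(1/22) = 75858/18235 + 956/11 = 18267098/200585 ≈ 91.069)
J - F = 18267098/200585 - 1*483567 = 18267098/200585 - 483567 = -96978019597/200585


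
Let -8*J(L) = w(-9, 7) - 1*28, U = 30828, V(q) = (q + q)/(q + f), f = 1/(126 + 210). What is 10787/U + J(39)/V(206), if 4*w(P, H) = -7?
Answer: 171037013/77416448 ≈ 2.2093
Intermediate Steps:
f = 1/336 ≈ 0.0029762
w(P, H) = -7/4 (w(P, H) = (1/4)*(-7) = -7/4)
V(q) = 2*q/(1/336 + q) (V(q) = (q + q)/(q + 1/336) = (2*q)/(1/336 + q) = 2*q/(1/336 + q))
J(L) = 119/32 (J(L) = -(-7/4 - 1*28)/8 = -(-7/4 - 28)/8 = -1/8*(-119/4) = 119/32)
10787/U + J(39)/V(206) = 10787/30828 + 119/(32*((672*206/(1 + 336*206)))) = 10787*(1/30828) + 119/(32*((672*206/(1 + 69216)))) = 1541/4404 + 119/(32*((672*206/69217))) = 1541/4404 + 119/(32*((672*206*(1/69217)))) = 1541/4404 + 119/(32*(138432/69217)) = 1541/4404 + (119/32)*(69217/138432) = 1541/4404 + 1176689/632832 = 171037013/77416448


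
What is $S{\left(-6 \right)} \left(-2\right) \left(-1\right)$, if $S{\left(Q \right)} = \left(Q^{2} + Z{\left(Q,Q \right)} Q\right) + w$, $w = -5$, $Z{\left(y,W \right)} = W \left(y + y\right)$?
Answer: $-802$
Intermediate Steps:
$Z{\left(y,W \right)} = 2 W y$ ($Z{\left(y,W \right)} = W 2 y = 2 W y$)
$S{\left(Q \right)} = -5 + Q^{2} + 2 Q^{3}$ ($S{\left(Q \right)} = \left(Q^{2} + 2 Q Q Q\right) - 5 = \left(Q^{2} + 2 Q^{2} Q\right) - 5 = \left(Q^{2} + 2 Q^{3}\right) - 5 = -5 + Q^{2} + 2 Q^{3}$)
$S{\left(-6 \right)} \left(-2\right) \left(-1\right) = \left(-5 + \left(-6\right)^{2} + 2 \left(-6\right)^{3}\right) \left(-2\right) \left(-1\right) = \left(-5 + 36 + 2 \left(-216\right)\right) \left(-2\right) \left(-1\right) = \left(-5 + 36 - 432\right) \left(-2\right) \left(-1\right) = \left(-401\right) \left(-2\right) \left(-1\right) = 802 \left(-1\right) = -802$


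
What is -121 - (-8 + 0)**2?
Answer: -185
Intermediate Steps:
-121 - (-8 + 0)**2 = -121 - 1*(-8)**2 = -121 - 1*64 = -121 - 64 = -185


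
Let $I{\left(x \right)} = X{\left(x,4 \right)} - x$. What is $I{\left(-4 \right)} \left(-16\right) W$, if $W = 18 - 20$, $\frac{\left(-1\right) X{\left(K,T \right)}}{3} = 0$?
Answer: $128$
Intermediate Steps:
$X{\left(K,T \right)} = 0$ ($X{\left(K,T \right)} = \left(-3\right) 0 = 0$)
$W = -2$ ($W = 18 - 20 = -2$)
$I{\left(x \right)} = - x$ ($I{\left(x \right)} = 0 - x = - x$)
$I{\left(-4 \right)} \left(-16\right) W = \left(-1\right) \left(-4\right) \left(-16\right) \left(-2\right) = 4 \left(-16\right) \left(-2\right) = \left(-64\right) \left(-2\right) = 128$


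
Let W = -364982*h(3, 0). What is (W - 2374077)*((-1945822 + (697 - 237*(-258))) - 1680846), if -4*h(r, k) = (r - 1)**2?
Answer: 7162072083375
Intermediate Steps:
h(r, k) = -(-1 + r)**2/4 (h(r, k) = -(r - 1)**2/4 = -(-1 + r)**2/4)
W = 364982 (W = -(-182491)*(-1 + 3)**2/2 = -(-182491)*2**2/2 = -(-182491)*4/2 = -364982*(-1) = 364982)
(W - 2374077)*((-1945822 + (697 - 237*(-258))) - 1680846) = (364982 - 2374077)*((-1945822 + (697 - 237*(-258))) - 1680846) = -2009095*((-1945822 + (697 + 61146)) - 1680846) = -2009095*((-1945822 + 61843) - 1680846) = -2009095*(-1883979 - 1680846) = -2009095*(-3564825) = 7162072083375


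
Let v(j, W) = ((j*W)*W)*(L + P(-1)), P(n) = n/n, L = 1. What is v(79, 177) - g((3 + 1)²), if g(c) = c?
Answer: 4949966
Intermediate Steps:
P(n) = 1
v(j, W) = 2*j*W² (v(j, W) = ((j*W)*W)*(1 + 1) = ((W*j)*W)*2 = (j*W²)*2 = 2*j*W²)
v(79, 177) - g((3 + 1)²) = 2*79*177² - (3 + 1)² = 2*79*31329 - 1*4² = 4949982 - 1*16 = 4949982 - 16 = 4949966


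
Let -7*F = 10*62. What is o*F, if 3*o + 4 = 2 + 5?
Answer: -620/7 ≈ -88.571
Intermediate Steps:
F = -620/7 (F = -10*62/7 = -1/7*620 = -620/7 ≈ -88.571)
o = 1 (o = -4/3 + (2 + 5)/3 = -4/3 + (1/3)*7 = -4/3 + 7/3 = 1)
o*F = 1*(-620/7) = -620/7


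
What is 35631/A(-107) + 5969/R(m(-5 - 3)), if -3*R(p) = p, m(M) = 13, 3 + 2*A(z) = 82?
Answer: -488247/1027 ≈ -475.41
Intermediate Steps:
A(z) = 79/2 (A(z) = -3/2 + (½)*82 = -3/2 + 41 = 79/2)
R(p) = -p/3
35631/A(-107) + 5969/R(m(-5 - 3)) = 35631/(79/2) + 5969/((-⅓*13)) = 35631*(2/79) + 5969/(-13/3) = 71262/79 + 5969*(-3/13) = 71262/79 - 17907/13 = -488247/1027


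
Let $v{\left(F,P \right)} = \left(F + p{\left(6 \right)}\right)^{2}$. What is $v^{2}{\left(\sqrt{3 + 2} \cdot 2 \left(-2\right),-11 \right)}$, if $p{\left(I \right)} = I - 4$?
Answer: $8336 - 2688 \sqrt{5} \approx 2325.4$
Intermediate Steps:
$p{\left(I \right)} = -4 + I$ ($p{\left(I \right)} = I - 4 = -4 + I$)
$v{\left(F,P \right)} = \left(2 + F\right)^{2}$ ($v{\left(F,P \right)} = \left(F + \left(-4 + 6\right)\right)^{2} = \left(F + 2\right)^{2} = \left(2 + F\right)^{2}$)
$v^{2}{\left(\sqrt{3 + 2} \cdot 2 \left(-2\right),-11 \right)} = \left(\left(2 + \sqrt{3 + 2} \cdot 2 \left(-2\right)\right)^{2}\right)^{2} = \left(\left(2 + \sqrt{5} \cdot 2 \left(-2\right)\right)^{2}\right)^{2} = \left(\left(2 + 2 \sqrt{5} \left(-2\right)\right)^{2}\right)^{2} = \left(\left(2 - 4 \sqrt{5}\right)^{2}\right)^{2} = \left(2 - 4 \sqrt{5}\right)^{4}$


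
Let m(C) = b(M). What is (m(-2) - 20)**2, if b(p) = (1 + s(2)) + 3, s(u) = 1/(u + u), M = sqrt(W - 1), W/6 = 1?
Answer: 3969/16 ≈ 248.06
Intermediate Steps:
W = 6 (W = 6*1 = 6)
M = sqrt(5) (M = sqrt(6 - 1) = sqrt(5) ≈ 2.2361)
s(u) = 1/(2*u)
b(p) = 17/4 (b(p) = (1 + (1/2)/2) + 3 = (1 + (1/2)*(1/2)) + 3 = (1 + 1/4) + 3 = 5/4 + 3 = 17/4)
m(C) = 17/4
(m(-2) - 20)**2 = (17/4 - 20)**2 = (-63/4)**2 = 3969/16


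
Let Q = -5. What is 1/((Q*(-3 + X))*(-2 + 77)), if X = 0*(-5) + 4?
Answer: -1/375 ≈ -0.0026667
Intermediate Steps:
X = 4 (X = 0 + 4 = 4)
1/((Q*(-3 + X))*(-2 + 77)) = 1/((-5*(-3 + 4))*(-2 + 77)) = 1/(-5*1*75) = 1/(-5*75) = 1/(-375) = -1/375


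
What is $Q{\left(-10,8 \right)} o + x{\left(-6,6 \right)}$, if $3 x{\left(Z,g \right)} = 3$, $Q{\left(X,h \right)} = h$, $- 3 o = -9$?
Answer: $25$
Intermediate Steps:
$o = 3$ ($o = \left(- \frac{1}{3}\right) \left(-9\right) = 3$)
$x{\left(Z,g \right)} = 1$ ($x{\left(Z,g \right)} = \frac{1}{3} \cdot 3 = 1$)
$Q{\left(-10,8 \right)} o + x{\left(-6,6 \right)} = 8 \cdot 3 + 1 = 24 + 1 = 25$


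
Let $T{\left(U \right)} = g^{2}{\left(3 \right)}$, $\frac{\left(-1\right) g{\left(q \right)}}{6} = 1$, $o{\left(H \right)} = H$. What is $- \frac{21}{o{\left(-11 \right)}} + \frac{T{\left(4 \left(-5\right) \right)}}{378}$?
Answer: $\frac{463}{231} \approx 2.0043$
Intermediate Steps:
$g{\left(q \right)} = -6$ ($g{\left(q \right)} = \left(-6\right) 1 = -6$)
$T{\left(U \right)} = 36$ ($T{\left(U \right)} = \left(-6\right)^{2} = 36$)
$- \frac{21}{o{\left(-11 \right)}} + \frac{T{\left(4 \left(-5\right) \right)}}{378} = - \frac{21}{-11} + \frac{36}{378} = \left(-21\right) \left(- \frac{1}{11}\right) + 36 \cdot \frac{1}{378} = \frac{21}{11} + \frac{2}{21} = \frac{463}{231}$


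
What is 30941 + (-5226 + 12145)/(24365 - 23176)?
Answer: 36795768/1189 ≈ 30947.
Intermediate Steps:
30941 + (-5226 + 12145)/(24365 - 23176) = 30941 + 6919/1189 = 36795768/1189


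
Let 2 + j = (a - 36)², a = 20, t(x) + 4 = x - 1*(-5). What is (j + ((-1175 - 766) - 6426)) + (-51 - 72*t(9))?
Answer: -8884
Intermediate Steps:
t(x) = 1 + x (t(x) = -4 + (x - 1*(-5)) = -4 + (x + 5) = -4 + (5 + x) = 1 + x)
j = 254 (j = -2 + (20 - 36)² = -2 + (-16)² = -2 + 256 = 254)
(j + ((-1175 - 766) - 6426)) + (-51 - 72*t(9)) = (254 + ((-1175 - 766) - 6426)) + (-51 - 72*(1 + 9)) = (254 + (-1941 - 6426)) + (-51 - 72*10) = (254 - 8367) + (-51 - 720) = -8113 - 771 = -8884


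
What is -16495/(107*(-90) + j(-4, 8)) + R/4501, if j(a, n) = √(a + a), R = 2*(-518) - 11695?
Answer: -232831951949/208704411454 + 16495*I*√2/46368454 ≈ -1.1156 + 0.00050309*I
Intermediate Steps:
R = -12731 (R = -1036 - 11695 = -12731)
j(a, n) = √2*√a (j(a, n) = √(2*a) = √2*√a)
-16495/(107*(-90) + j(-4, 8)) + R/4501 = -16495/(107*(-90) + √2*√(-4)) - 12731/4501 = -16495/(-9630 + √2*(2*I)) - 12731*1/4501 = -16495/(-9630 + 2*I*√2) - 12731/4501 = -12731/4501 - 16495/(-9630 + 2*I*√2)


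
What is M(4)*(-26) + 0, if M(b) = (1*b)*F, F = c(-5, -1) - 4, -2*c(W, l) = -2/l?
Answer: 520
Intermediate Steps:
c(W, l) = 1/l (c(W, l) = -(-1)/l = 1/l)
F = -5 (F = 1/(-1) - 4 = -1 - 4 = -5)
M(b) = -5*b (M(b) = (1*b)*(-5) = b*(-5) = -5*b)
M(4)*(-26) + 0 = -5*4*(-26) + 0 = -20*(-26) + 0 = 520 + 0 = 520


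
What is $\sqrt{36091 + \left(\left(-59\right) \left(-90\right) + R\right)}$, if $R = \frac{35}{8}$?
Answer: $\frac{\sqrt{662486}}{4} \approx 203.48$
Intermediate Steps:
$R = \frac{35}{8}$ ($R = 35 \cdot \frac{1}{8} = \frac{35}{8} \approx 4.375$)
$\sqrt{36091 + \left(\left(-59\right) \left(-90\right) + R\right)} = \sqrt{36091 + \left(\left(-59\right) \left(-90\right) + \frac{35}{8}\right)} = \sqrt{36091 + \left(5310 + \frac{35}{8}\right)} = \sqrt{36091 + \frac{42515}{8}} = \sqrt{\frac{331243}{8}} = \frac{\sqrt{662486}}{4}$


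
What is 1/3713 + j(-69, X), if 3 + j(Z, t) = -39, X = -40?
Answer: -155945/3713 ≈ -42.000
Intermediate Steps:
j(Z, t) = -42 (j(Z, t) = -3 - 39 = -42)
1/3713 + j(-69, X) = 1/3713 - 42 = -155945/3713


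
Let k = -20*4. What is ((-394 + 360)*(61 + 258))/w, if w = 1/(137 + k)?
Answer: -618222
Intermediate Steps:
k = -80
w = 1/57 (w = 1/(137 - 80) = 1/57 ≈ 0.017544)
((-394 + 360)*(61 + 258))/w = ((-394 + 360)*(61 + 258))/(1/57) = -34*319*57 = -10846*57 = -618222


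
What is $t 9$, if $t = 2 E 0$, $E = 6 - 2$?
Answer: $0$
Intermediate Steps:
$E = 4$ ($E = 6 - 2 = 4$)
$t = 0$ ($t = 2 \cdot 4 \cdot 0 = 8 \cdot 0 = 0$)
$t 9 = 0 \cdot 9 = 0$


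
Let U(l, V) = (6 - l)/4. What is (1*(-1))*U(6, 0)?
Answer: 0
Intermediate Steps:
U(l, V) = 3/2 - l/4 (U(l, V) = (6 - l)*(¼) = 3/2 - l/4)
(1*(-1))*U(6, 0) = (1*(-1))*(3/2 - ¼*6) = -(3/2 - 3/2) = -1*0 = 0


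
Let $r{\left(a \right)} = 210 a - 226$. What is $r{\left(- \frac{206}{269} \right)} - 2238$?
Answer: $- \frac{706076}{269} \approx -2624.8$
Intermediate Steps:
$r{\left(a \right)} = -226 + 210 a$
$r{\left(- \frac{206}{269} \right)} - 2238 = \left(-226 + 210 \left(- \frac{206}{269}\right)\right) - 2238 = \left(-226 - \frac{43260}{269}\right) - 2238 = - \frac{104054}{269} - 2238 = - \frac{706076}{269}$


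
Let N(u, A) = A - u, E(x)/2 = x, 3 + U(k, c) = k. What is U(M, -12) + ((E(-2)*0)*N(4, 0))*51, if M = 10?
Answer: 7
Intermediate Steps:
U(k, c) = -3 + k
E(x) = 2*x
U(M, -12) + ((E(-2)*0)*N(4, 0))*51 = (-3 + 10) + (((2*(-2))*0)*(0 - 1*4))*51 = 7 + ((-4*0)*(0 - 4))*51 = 7 + (0*(-4))*51 = 7 + 0*51 = 7 + 0 = 7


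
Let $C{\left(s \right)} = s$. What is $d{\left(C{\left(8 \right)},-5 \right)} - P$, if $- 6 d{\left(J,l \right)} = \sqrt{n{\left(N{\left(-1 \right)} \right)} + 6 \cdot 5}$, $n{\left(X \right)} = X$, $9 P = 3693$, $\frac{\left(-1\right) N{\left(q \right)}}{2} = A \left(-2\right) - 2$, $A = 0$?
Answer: $- \frac{1231}{3} - \frac{\sqrt{34}}{6} \approx -411.31$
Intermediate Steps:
$N{\left(q \right)} = 4$ ($N{\left(q \right)} = - 2 \left(0 \left(-2\right) - 2\right) = - 2 \left(0 - 2\right) = \left(-2\right) \left(-2\right) = 4$)
$P = \frac{1231}{3}$ ($P = \frac{1}{9} \cdot 3693 = \frac{1231}{3} \approx 410.33$)
$d{\left(J,l \right)} = - \frac{\sqrt{34}}{6}$ ($d{\left(J,l \right)} = - \frac{\sqrt{4 + 6 \cdot 5}}{6} = - \frac{\sqrt{4 + 30}}{6} = - \frac{\sqrt{34}}{6}$)
$d{\left(C{\left(8 \right)},-5 \right)} - P = - \frac{\sqrt{34}}{6} - \frac{1231}{3} = - \frac{1231}{3} - \frac{\sqrt{34}}{6}$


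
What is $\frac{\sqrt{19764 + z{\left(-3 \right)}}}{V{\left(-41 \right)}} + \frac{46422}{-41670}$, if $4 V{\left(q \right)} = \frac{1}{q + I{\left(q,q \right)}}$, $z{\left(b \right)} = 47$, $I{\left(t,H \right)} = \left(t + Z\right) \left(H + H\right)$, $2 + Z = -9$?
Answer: $- \frac{2579}{2315} + 16892 \sqrt{19811} \approx 2.3776 \cdot 10^{6}$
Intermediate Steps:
$Z = -11$ ($Z = -2 - 9 = -11$)
$I{\left(t,H \right)} = 2 H \left(-11 + t\right)$ ($I{\left(t,H \right)} = \left(t - 11\right) \left(H + H\right) = \left(-11 + t\right) 2 H = 2 H \left(-11 + t\right)$)
$V{\left(q \right)} = \frac{1}{4 \left(q + 2 q \left(-11 + q\right)\right)}$
$\frac{\sqrt{19764 + z{\left(-3 \right)}}}{V{\left(-41 \right)}} + \frac{46422}{-41670} = \frac{\sqrt{19764 + 47}}{\frac{1}{4} \frac{1}{-41} \frac{1}{-21 + 2 \left(-41\right)}} + \frac{46422}{-41670} = \frac{\sqrt{19811}}{\frac{1}{4} \left(- \frac{1}{41}\right) \frac{1}{-21 - 82}} + 46422 \left(- \frac{1}{41670}\right) = \frac{\sqrt{19811}}{\frac{1}{4} \left(- \frac{1}{41}\right) \frac{1}{-103}} - \frac{2579}{2315} = \frac{\sqrt{19811}}{\frac{1}{4} \left(- \frac{1}{41}\right) \left(- \frac{1}{103}\right)} - \frac{2579}{2315} = \sqrt{19811} \frac{1}{\frac{1}{16892}} - \frac{2579}{2315} = \sqrt{19811} \cdot 16892 - \frac{2579}{2315} = 16892 \sqrt{19811} - \frac{2579}{2315} = - \frac{2579}{2315} + 16892 \sqrt{19811}$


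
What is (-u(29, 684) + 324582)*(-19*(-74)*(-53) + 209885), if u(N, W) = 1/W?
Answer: 30053380914929/684 ≈ 4.3938e+10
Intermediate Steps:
(-u(29, 684) + 324582)*(-19*(-74)*(-53) + 209885) = (-1/684 + 324582)*(-19*(-74)*(-53) + 209885) = (-1*1/684 + 324582)*(1406*(-53) + 209885) = (-1/684 + 324582)*(-74518 + 209885) = (222014087/684)*135367 = 30053380914929/684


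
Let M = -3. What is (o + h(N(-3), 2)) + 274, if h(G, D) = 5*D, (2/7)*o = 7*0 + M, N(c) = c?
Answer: 547/2 ≈ 273.50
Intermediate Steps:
o = -21/2 (o = 7*(7*0 - 3)/2 = 7*(0 - 3)/2 = (7/2)*(-3) = -21/2 ≈ -10.500)
(o + h(N(-3), 2)) + 274 = (-21/2 + 5*2) + 274 = (-21/2 + 10) + 274 = -½ + 274 = 547/2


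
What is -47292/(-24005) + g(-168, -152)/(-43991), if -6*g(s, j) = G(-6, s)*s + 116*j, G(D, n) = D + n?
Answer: 6380496116/3168011865 ≈ 2.0140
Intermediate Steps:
g(s, j) = -58*j/3 - s*(-6 + s)/6 (g(s, j) = -((-6 + s)*s + 116*j)/6 = -(s*(-6 + s) + 116*j)/6 = -(116*j + s*(-6 + s))/6 = -58*j/3 - s*(-6 + s)/6)
-47292/(-24005) + g(-168, -152)/(-43991) = -47292/(-24005) + (-58/3*(-152) - ⅙*(-168)*(-6 - 168))/(-43991) = -47292*(-1/24005) + (8816/3 - ⅙*(-168)*(-174))*(-1/43991) = 47292/24005 + (8816/3 - 4872)*(-1/43991) = 47292/24005 - 5800/3*(-1/43991) = 47292/24005 + 5800/131973 = 6380496116/3168011865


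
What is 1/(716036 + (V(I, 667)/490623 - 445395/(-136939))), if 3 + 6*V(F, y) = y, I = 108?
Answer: 201556268991/144322200231796679 ≈ 1.3966e-6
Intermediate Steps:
V(F, y) = -½ + y/6
1/(716036 + (V(I, 667)/490623 - 445395/(-136939))) = 1/(716036 + ((-½ + (⅙)*667)/490623 - 445395/(-136939))) = 1/(716036 + ((-½ + 667/6)*(1/490623) - 445395*(-1/136939))) = 1/(716036 + ((332/3)*(1/490623) + 445395/136939)) = 1/(716036 + (332/1471869 + 445395/136939)) = 1/(716036 + 655608557003/201556268991) = 1/(144322200231796679/201556268991) = 201556268991/144322200231796679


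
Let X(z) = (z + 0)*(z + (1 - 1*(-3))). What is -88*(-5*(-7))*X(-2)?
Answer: 12320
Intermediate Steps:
X(z) = z*(4 + z) (X(z) = z*(z + (1 + 3)) = z*(z + 4) = z*(4 + z))
-88*(-5*(-7))*X(-2) = -88*(-5*(-7))*(-2*(4 - 2)) = -3080*(-2*2) = -3080*(-4) = -88*(-140) = 12320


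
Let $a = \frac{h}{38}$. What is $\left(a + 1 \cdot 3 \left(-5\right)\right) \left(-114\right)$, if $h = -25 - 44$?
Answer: $1917$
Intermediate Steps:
$h = -69$
$a = - \frac{69}{38} \approx -1.8158$
$\left(a + 1 \cdot 3 \left(-5\right)\right) \left(-114\right) = \left(- \frac{69}{38} + 1 \cdot 3 \left(-5\right)\right) \left(-114\right) = \left(- \frac{69}{38} + 3 \left(-5\right)\right) \left(-114\right) = \left(- \frac{69}{38} - 15\right) \left(-114\right) = \left(- \frac{639}{38}\right) \left(-114\right) = 1917$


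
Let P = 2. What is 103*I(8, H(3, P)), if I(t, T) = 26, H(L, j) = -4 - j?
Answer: 2678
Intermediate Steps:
103*I(8, H(3, P)) = 103*26 = 2678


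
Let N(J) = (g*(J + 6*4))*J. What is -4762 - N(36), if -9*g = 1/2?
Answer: -4642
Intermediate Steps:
g = -1/18 (g = -⅑/2 = -⅑*½ = -1/18 ≈ -0.055556)
N(J) = J*(-4/3 - J/18) (N(J) = (-(J + 6*4)/18)*J = (-(J + 24)/18)*J = (-(24 + J)/18)*J = (-4/3 - J/18)*J = J*(-4/3 - J/18))
-4762 - N(36) = -4762 - (-1)*36*(24 + 36)/18 = -4762 - (-1)*36*60/18 = -4762 - 1*(-120) = -4762 + 120 = -4642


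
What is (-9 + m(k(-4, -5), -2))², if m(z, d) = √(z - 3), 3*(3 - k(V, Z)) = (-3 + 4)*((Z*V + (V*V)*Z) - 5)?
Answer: (27 - √195)²/9 ≈ 18.881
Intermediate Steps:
k(V, Z) = 14/3 - V*Z/3 - Z*V²/3 (k(V, Z) = 3 - (-3 + 4)*((Z*V + (V*V)*Z) - 5)/3 = 3 - ((V*Z + V²*Z) - 5)/3 = 3 - ((V*Z + Z*V²) - 5)/3 = 3 - (-5 + V*Z + Z*V²)/3 = 3 + (5/3 - V*Z/3 - Z*V²/3) = 14/3 - V*Z/3 - Z*V²/3)
m(z, d) = √(-3 + z)
(-9 + m(k(-4, -5), -2))² = (-9 + √(-3 + (14/3 - ⅓*(-4)*(-5) - ⅓*(-5)*(-4)²)))² = (-9 + √(-3 + (14/3 - 20/3 - ⅓*(-5)*16)))² = (-9 + √(-3 + (14/3 - 20/3 + 80/3)))² = (-9 + √(-3 + 74/3))² = (-9 + √(65/3))² = (-9 + √195/3)²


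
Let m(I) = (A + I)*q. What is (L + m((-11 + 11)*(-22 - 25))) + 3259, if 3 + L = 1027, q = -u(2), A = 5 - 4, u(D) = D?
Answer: 4281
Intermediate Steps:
A = 1
q = -2 (q = -1*2 = -2)
L = 1024 (L = -3 + 1027 = 1024)
m(I) = -2 - 2*I (m(I) = (1 + I)*(-2) = -2 - 2*I)
(L + m((-11 + 11)*(-22 - 25))) + 3259 = (1024 + (-2 - 2*(-11 + 11)*(-22 - 25))) + 3259 = (1024 + (-2 - 0*(-47))) + 3259 = (1024 + (-2 - 2*0)) + 3259 = (1024 + (-2 + 0)) + 3259 = (1024 - 2) + 3259 = 1022 + 3259 = 4281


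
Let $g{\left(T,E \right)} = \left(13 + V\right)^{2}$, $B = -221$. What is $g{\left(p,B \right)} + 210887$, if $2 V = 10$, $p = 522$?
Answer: $211211$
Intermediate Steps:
$V = 5$ ($V = \frac{1}{2} \cdot 10 = 5$)
$g{\left(T,E \right)} = 324$ ($g{\left(T,E \right)} = \left(13 + 5\right)^{2} = 18^{2} = 324$)
$g{\left(p,B \right)} + 210887 = 324 + 210887 = 211211$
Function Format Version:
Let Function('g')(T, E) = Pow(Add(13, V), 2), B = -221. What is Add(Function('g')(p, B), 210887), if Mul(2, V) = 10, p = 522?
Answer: 211211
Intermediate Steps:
V = 5 (V = Mul(Rational(1, 2), 10) = 5)
Function('g')(T, E) = 324 (Function('g')(T, E) = Pow(Add(13, 5), 2) = Pow(18, 2) = 324)
Add(Function('g')(p, B), 210887) = Add(324, 210887) = 211211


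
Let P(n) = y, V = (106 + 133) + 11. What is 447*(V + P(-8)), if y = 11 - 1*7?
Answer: 113538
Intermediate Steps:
V = 250 (V = 239 + 11 = 250)
y = 4 (y = 11 - 7 = 4)
P(n) = 4
447*(V + P(-8)) = 447*(250 + 4) = 447*254 = 113538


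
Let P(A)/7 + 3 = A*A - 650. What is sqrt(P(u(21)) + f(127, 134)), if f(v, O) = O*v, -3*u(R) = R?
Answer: sqrt(12790) ≈ 113.09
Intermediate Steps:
u(R) = -R/3
P(A) = -4571 + 7*A**2 (P(A) = -21 + 7*(A*A - 650) = -21 + 7*(A**2 - 650) = -21 + 7*(-650 + A**2) = -21 + (-4550 + 7*A**2) = -4571 + 7*A**2)
sqrt(P(u(21)) + f(127, 134)) = sqrt((-4571 + 7*(-1/3*21)**2) + 134*127) = sqrt((-4571 + 7*(-7)**2) + 17018) = sqrt((-4571 + 7*49) + 17018) = sqrt((-4571 + 343) + 17018) = sqrt(-4228 + 17018) = sqrt(12790)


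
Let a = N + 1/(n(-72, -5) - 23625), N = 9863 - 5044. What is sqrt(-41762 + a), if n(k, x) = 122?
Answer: I*sqrt(20406981068990)/23503 ≈ 192.21*I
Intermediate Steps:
N = 4819
a = 113260956/23503 (a = 4819 + 1/(122 - 23625) = 4819 + 1/(-23503) = 4819 - 1/23503 = 113260956/23503 ≈ 4819.0)
sqrt(-41762 + a) = sqrt(-41762 + 113260956/23503) = sqrt(-868271330/23503) = I*sqrt(20406981068990)/23503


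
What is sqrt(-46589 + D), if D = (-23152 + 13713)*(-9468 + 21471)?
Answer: I*sqrt(113342906) ≈ 10646.0*I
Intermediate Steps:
D = -113296317 (D = -9439*12003 = -113296317)
sqrt(-46589 + D) = sqrt(-46589 - 113296317) = sqrt(-113342906) = I*sqrt(113342906)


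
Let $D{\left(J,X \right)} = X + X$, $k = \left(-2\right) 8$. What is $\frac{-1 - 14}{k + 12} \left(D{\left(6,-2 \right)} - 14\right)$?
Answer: $- \frac{135}{2} \approx -67.5$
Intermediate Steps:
$k = -16$
$D{\left(J,X \right)} = 2 X$
$\frac{-1 - 14}{k + 12} \left(D{\left(6,-2 \right)} - 14\right) = \frac{-1 - 14}{-16 + 12} \left(2 \left(-2\right) - 14\right) = - \frac{15}{-4} \left(-4 - 14\right) = \left(-15\right) \left(- \frac{1}{4}\right) \left(-18\right) = \frac{15}{4} \left(-18\right) = - \frac{135}{2}$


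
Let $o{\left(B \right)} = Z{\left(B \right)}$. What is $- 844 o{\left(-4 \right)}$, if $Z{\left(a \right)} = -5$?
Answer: $4220$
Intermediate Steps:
$o{\left(B \right)} = -5$
$- 844 o{\left(-4 \right)} = \left(-844\right) \left(-5\right) = 4220$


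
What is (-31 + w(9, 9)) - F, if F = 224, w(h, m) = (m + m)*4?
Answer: -183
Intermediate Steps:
w(h, m) = 8*m (w(h, m) = (2*m)*4 = 8*m)
(-31 + w(9, 9)) - F = (-31 + 8*9) - 1*224 = (-31 + 72) - 224 = 41 - 224 = -183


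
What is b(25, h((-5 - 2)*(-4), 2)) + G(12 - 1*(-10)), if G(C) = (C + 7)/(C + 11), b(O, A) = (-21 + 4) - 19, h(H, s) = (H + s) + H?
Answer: -1159/33 ≈ -35.121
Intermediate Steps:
h(H, s) = s + 2*H
b(O, A) = -36 (b(O, A) = -17 - 19 = -36)
G(C) = (7 + C)/(11 + C)
b(25, h((-5 - 2)*(-4), 2)) + G(12 - 1*(-10)) = -36 + (7 + (12 - 1*(-10)))/(11 + (12 - 1*(-10))) = -36 + (7 + (12 + 10))/(11 + (12 + 10)) = -36 + (7 + 22)/(11 + 22) = -36 + 29/33 = -1159/33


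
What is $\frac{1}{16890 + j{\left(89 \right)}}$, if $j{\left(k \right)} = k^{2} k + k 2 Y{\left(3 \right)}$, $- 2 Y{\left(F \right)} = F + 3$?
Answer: $\frac{1}{721325} \approx 1.3863 \cdot 10^{-6}$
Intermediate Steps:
$Y{\left(F \right)} = - \frac{3}{2} - \frac{F}{2}$ ($Y{\left(F \right)} = - \frac{F + 3}{2} = - \frac{3 + F}{2} = - \frac{3}{2} - \frac{F}{2}$)
$j{\left(k \right)} = k^{3} - 6 k$ ($j{\left(k \right)} = k^{2} k + k 2 \left(- \frac{3}{2} - \frac{3}{2}\right) = k^{3} + 2 k \left(- \frac{3}{2} - \frac{3}{2}\right) = k^{3} + 2 k \left(-3\right) = k^{3} - 6 k$)
$\frac{1}{16890 + j{\left(89 \right)}} = \frac{1}{16890 + 89 \left(-6 + 89^{2}\right)} = \frac{1}{16890 + 89 \left(-6 + 7921\right)} = \frac{1}{16890 + 89 \cdot 7915} = \frac{1}{16890 + 704435} = \frac{1}{721325}$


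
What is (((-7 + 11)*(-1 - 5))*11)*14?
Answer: -3696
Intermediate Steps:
(((-7 + 11)*(-1 - 5))*11)*14 = ((4*(-6))*11)*14 = -24*11*14 = -264*14 = -3696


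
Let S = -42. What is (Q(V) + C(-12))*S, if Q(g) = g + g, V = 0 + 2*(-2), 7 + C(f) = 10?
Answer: 210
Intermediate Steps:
C(f) = 3 (C(f) = -7 + 10 = 3)
V = -4 (V = 0 - 4 = -4)
Q(g) = 2*g
(Q(V) + C(-12))*S = (2*(-4) + 3)*(-42) = (-8 + 3)*(-42) = -5*(-42) = 210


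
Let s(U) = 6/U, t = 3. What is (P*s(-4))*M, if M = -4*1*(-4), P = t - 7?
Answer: 96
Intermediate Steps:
P = -4 (P = 3 - 7 = -4)
M = 16 (M = -4*(-4) = 16)
(P*s(-4))*M = -24/(-4)*16 = -24*(-1)/4*16 = -4*(-3/2)*16 = 6*16 = 96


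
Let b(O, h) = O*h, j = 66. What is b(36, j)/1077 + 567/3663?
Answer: 344961/146113 ≈ 2.3609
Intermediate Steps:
b(36, j)/1077 + 567/3663 = (36*66)/1077 + 567/3663 = 2376*(1/1077) + 567*(1/3663) = 792/359 + 63/407 = 344961/146113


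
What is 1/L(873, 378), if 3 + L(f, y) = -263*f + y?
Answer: -1/229224 ≈ -4.3625e-6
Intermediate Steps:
L(f, y) = -3 + y - 263*f (L(f, y) = -3 + (-263*f + y) = -3 + (y - 263*f) = -3 + y - 263*f)
1/L(873, 378) = 1/(-3 + 378 - 263*873) = 1/(-3 + 378 - 229599) = 1/(-229224) = -1/229224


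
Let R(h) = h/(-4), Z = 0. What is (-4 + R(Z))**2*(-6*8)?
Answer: -768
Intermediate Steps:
R(h) = -h/4 (R(h) = h*(-1/4) = -h/4)
(-4 + R(Z))**2*(-6*8) = (-4 - 1/4*0)**2*(-6*8) = (-4 + 0)**2*(-48) = (-4)**2*(-48) = 16*(-48) = -768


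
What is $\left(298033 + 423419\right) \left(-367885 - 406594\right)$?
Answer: $-558749423508$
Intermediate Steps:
$\left(298033 + 423419\right) \left(-367885 - 406594\right) = 721452 \left(-367885 - 406594\right) = 721452 \left(-774479\right) = -558749423508$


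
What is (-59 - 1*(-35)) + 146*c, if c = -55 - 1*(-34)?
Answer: -3090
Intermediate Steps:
c = -21 (c = -55 + 34 = -21)
(-59 - 1*(-35)) + 146*c = (-59 - 1*(-35)) + 146*(-21) = (-59 + 35) - 3066 = -24 - 3066 = -3090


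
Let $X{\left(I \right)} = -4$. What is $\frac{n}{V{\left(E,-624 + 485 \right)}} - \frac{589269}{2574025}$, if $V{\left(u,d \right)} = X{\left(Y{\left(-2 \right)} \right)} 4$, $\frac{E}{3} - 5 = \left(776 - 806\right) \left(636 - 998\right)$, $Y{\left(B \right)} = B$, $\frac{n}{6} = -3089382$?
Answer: $\frac{11928217396749}{10296100} \approx 1.1585 \cdot 10^{6}$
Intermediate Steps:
$n = -18536292$ ($n = 6 \left(-3089382\right) = -18536292$)
$E = 32595$ ($E = 15 + 3 \left(776 - 806\right) \left(636 - 998\right) = 15 + 3 \left(\left(-30\right) \left(-362\right)\right) = 15 + 3 \cdot 10860 = 15 + 32580 = 32595$)
$V{\left(u,d \right)} = -16$ ($V{\left(u,d \right)} = \left(-4\right) 4 = -16$)
$\frac{n}{V{\left(E,-624 + 485 \right)}} - \frac{589269}{2574025} = - \frac{18536292}{-16} - \frac{589269}{2574025} = \left(-18536292\right) \left(- \frac{1}{16}\right) - \frac{589269}{2574025} = \frac{4634073}{4} - \frac{589269}{2574025} = \frac{11928217396749}{10296100}$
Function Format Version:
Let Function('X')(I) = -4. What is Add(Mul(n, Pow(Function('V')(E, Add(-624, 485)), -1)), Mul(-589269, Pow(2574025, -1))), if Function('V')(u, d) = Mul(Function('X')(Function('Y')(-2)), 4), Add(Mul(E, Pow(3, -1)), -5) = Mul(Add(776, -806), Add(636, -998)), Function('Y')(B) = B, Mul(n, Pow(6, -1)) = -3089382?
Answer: Rational(11928217396749, 10296100) ≈ 1.1585e+6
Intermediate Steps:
n = -18536292 (n = Mul(6, -3089382) = -18536292)
E = 32595 (E = Add(15, Mul(3, Mul(Add(776, -806), Add(636, -998)))) = Add(15, Mul(3, Mul(-30, -362))) = Add(15, Mul(3, 10860)) = Add(15, 32580) = 32595)
Function('V')(u, d) = -16 (Function('V')(u, d) = Mul(-4, 4) = -16)
Add(Mul(n, Pow(Function('V')(E, Add(-624, 485)), -1)), Mul(-589269, Pow(2574025, -1))) = Add(Mul(-18536292, Pow(-16, -1)), Mul(-589269, Pow(2574025, -1))) = Add(Mul(-18536292, Rational(-1, 16)), Mul(-589269, Rational(1, 2574025))) = Add(Rational(4634073, 4), Rational(-589269, 2574025)) = Rational(11928217396749, 10296100)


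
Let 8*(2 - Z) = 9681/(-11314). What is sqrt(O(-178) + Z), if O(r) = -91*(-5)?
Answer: sqrt(234050822905)/22628 ≈ 21.380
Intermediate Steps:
Z = 190705/90512 (Z = 2 - 9681/(8*(-11314)) = 2 - 9681*(-1)/(8*11314) = 2 - 1/8*(-9681/11314) = 2 + 9681/90512 = 190705/90512 ≈ 2.1070)
O(r) = 455
sqrt(O(-178) + Z) = sqrt(455 + 190705/90512) = sqrt(41373665/90512) = sqrt(234050822905)/22628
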